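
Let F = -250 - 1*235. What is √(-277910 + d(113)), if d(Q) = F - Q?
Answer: 2*I*√69627 ≈ 527.74*I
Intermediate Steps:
F = -485 (F = -250 - 235 = -485)
d(Q) = -485 - Q
√(-277910 + d(113)) = √(-277910 + (-485 - 1*113)) = √(-277910 + (-485 - 113)) = √(-277910 - 598) = √(-278508) = 2*I*√69627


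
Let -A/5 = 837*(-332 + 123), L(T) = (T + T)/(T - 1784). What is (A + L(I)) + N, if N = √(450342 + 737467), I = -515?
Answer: 2010855865/2299 + 7*√24241 ≈ 8.7576e+5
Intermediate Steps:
L(T) = 2*T/(-1784 + T) (L(T) = (2*T)/(-1784 + T) = 2*T/(-1784 + T))
A = 874665 (A = -4185*(-332 + 123) = -4185*(-209) = -5*(-174933) = 874665)
N = 7*√24241 (N = √1187809 = 7*√24241 ≈ 1089.9)
(A + L(I)) + N = (874665 + 2*(-515)/(-1784 - 515)) + 7*√24241 = (874665 + 2*(-515)/(-2299)) + 7*√24241 = (874665 + 2*(-515)*(-1/2299)) + 7*√24241 = (874665 + 1030/2299) + 7*√24241 = 2010855865/2299 + 7*√24241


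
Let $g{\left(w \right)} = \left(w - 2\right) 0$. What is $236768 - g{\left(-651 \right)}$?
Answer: $236768$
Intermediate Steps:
$g{\left(w \right)} = 0$ ($g{\left(w \right)} = \left(-2 + w\right) 0 = 0$)
$236768 - g{\left(-651 \right)} = 236768 - 0 = 236768 + 0 = 236768$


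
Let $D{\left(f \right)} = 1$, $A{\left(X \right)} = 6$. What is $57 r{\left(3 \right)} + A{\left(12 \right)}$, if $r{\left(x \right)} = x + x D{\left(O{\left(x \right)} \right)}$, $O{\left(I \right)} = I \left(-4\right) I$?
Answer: $348$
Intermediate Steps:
$O{\left(I \right)} = - 4 I^{2}$ ($O{\left(I \right)} = - 4 I I = - 4 I^{2}$)
$r{\left(x \right)} = 2 x$ ($r{\left(x \right)} = x + x 1 = x + x = 2 x$)
$57 r{\left(3 \right)} + A{\left(12 \right)} = 57 \cdot 2 \cdot 3 + 6 = 57 \cdot 6 + 6 = 342 + 6 = 348$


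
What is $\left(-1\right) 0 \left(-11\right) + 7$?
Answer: $7$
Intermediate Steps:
$\left(-1\right) 0 \left(-11\right) + 7 = 0 \left(-11\right) + 7 = 0 + 7 = 7$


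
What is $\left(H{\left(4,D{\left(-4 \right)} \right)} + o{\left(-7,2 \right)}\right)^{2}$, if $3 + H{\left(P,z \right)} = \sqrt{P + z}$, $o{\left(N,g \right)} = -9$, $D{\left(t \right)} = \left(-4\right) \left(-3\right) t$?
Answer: $100 - 48 i \sqrt{11} \approx 100.0 - 159.2 i$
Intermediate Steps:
$D{\left(t \right)} = 12 t$
$H{\left(P,z \right)} = -3 + \sqrt{P + z}$
$\left(H{\left(4,D{\left(-4 \right)} \right)} + o{\left(-7,2 \right)}\right)^{2} = \left(\left(-3 + \sqrt{4 + 12 \left(-4\right)}\right) - 9\right)^{2} = \left(\left(-3 + \sqrt{4 - 48}\right) - 9\right)^{2} = \left(\left(-3 + \sqrt{-44}\right) - 9\right)^{2} = \left(\left(-3 + 2 i \sqrt{11}\right) - 9\right)^{2} = \left(-12 + 2 i \sqrt{11}\right)^{2}$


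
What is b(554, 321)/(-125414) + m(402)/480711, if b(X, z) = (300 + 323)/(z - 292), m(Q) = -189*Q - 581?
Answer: -39820717901/249764113038 ≈ -0.15943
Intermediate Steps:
m(Q) = -581 - 189*Q
b(X, z) = 623/(-292 + z)
b(554, 321)/(-125414) + m(402)/480711 = (623/(-292 + 321))/(-125414) + (-581 - 189*402)/480711 = (623/29)*(-1/125414) + (-581 - 75978)*(1/480711) = (623*(1/29))*(-1/125414) - 76559*1/480711 = (623/29)*(-1/125414) - 10937/68673 = -623/3637006 - 10937/68673 = -39820717901/249764113038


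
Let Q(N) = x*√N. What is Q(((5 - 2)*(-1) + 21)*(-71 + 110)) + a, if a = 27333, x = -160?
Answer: 27333 - 480*√78 ≈ 23094.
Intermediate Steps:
Q(N) = -160*√N
Q(((5 - 2)*(-1) + 21)*(-71 + 110)) + a = -160*√(-71 + 110)*√((5 - 2)*(-1) + 21) + 27333 = -160*√39*√(3*(-1) + 21) + 27333 = -160*√39*√(-3 + 21) + 27333 = -160*3*√78 + 27333 = -480*√78 + 27333 = 27333 - 480*√78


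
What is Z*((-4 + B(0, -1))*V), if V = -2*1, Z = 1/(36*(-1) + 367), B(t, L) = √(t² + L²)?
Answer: 6/331 ≈ 0.018127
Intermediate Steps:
B(t, L) = √(L² + t²)
Z = 1/331 (Z = 1/(-36 + 367) = 1/331 ≈ 0.0030211)
V = -2
Z*((-4 + B(0, -1))*V) = ((-4 + √((-1)² + 0²))*(-2))/331 = ((-4 + √(1 + 0))*(-2))/331 = ((-4 + √1)*(-2))/331 = ((-4 + 1)*(-2))/331 = (-3*(-2))/331 = (1/331)*6 = 6/331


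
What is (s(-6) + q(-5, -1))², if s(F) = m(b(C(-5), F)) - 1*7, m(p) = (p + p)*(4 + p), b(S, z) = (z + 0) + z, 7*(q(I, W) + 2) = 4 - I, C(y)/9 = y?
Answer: 1664100/49 ≈ 33961.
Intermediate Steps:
C(y) = 9*y
q(I, W) = -10/7 - I/7 (q(I, W) = -2 + (4 - I)/7 = -2 + (4/7 - I/7) = -10/7 - I/7)
b(S, z) = 2*z (b(S, z) = z + z = 2*z)
m(p) = 2*p*(4 + p) (m(p) = (2*p)*(4 + p) = 2*p*(4 + p))
s(F) = -7 + 4*F*(4 + 2*F) (s(F) = 2*(2*F)*(4 + 2*F) - 1*7 = 4*F*(4 + 2*F) - 7 = -7 + 4*F*(4 + 2*F))
(s(-6) + q(-5, -1))² = ((-7 + 8*(-6)*(2 - 6)) + (-10/7 - ⅐*(-5)))² = ((-7 + 8*(-6)*(-4)) + (-10/7 + 5/7))² = ((-7 + 192) - 5/7)² = (185 - 5/7)² = (1290/7)² = 1664100/49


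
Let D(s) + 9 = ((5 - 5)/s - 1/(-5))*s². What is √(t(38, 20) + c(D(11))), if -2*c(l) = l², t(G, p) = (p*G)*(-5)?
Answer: 4*I*√6118/5 ≈ 62.574*I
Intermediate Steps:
t(G, p) = -5*G*p (t(G, p) = (G*p)*(-5) = -5*G*p)
D(s) = -9 + s²/5 (D(s) = -9 + ((5 - 5)/s - 1/(-5))*s² = -9 + (0/s - 1*(-⅕))*s² = -9 + (0 + ⅕)*s² = -9 + s²/5)
c(l) = -l²/2
√(t(38, 20) + c(D(11))) = √(-5*38*20 - (-9 + (⅕)*11²)²/2) = √(-3800 - (-9 + (⅕)*121)²/2) = √(-3800 - (-9 + 121/5)²/2) = √(-3800 - (76/5)²/2) = √(-3800 - ½*5776/25) = √(-3800 - 2888/25) = √(-97888/25) = 4*I*√6118/5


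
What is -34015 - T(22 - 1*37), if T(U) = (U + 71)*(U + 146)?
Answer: -41351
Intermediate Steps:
T(U) = (71 + U)*(146 + U)
-34015 - T(22 - 1*37) = -34015 - (10366 + (22 - 1*37)**2 + 217*(22 - 1*37)) = -34015 - (10366 + (22 - 37)**2 + 217*(22 - 37)) = -34015 - (10366 + (-15)**2 + 217*(-15)) = -34015 - (10366 + 225 - 3255) = -34015 - 1*7336 = -34015 - 7336 = -41351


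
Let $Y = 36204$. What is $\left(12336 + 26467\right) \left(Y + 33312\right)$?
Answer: $2697429348$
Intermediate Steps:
$\left(12336 + 26467\right) \left(Y + 33312\right) = \left(12336 + 26467\right) \left(36204 + 33312\right) = 38803 \cdot 69516 = 2697429348$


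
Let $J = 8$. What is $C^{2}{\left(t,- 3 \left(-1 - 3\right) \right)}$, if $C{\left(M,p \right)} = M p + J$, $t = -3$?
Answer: $784$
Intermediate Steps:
$C{\left(M,p \right)} = 8 + M p$ ($C{\left(M,p \right)} = M p + 8 = 8 + M p$)
$C^{2}{\left(t,- 3 \left(-1 - 3\right) \right)} = \left(8 - 3 \left(- 3 \left(-1 - 3\right)\right)\right)^{2} = \left(8 - 3 \left(\left(-3\right) \left(-4\right)\right)\right)^{2} = \left(8 - 36\right)^{2} = \left(-28\right)^{2} = 784$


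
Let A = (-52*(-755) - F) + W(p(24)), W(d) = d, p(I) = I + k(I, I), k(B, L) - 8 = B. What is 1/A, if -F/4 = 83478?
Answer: 1/373228 ≈ 2.6793e-6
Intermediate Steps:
k(B, L) = 8 + B
F = -333912 (F = -4*83478 = -333912)
p(I) = 8 + 2*I (p(I) = I + (8 + I) = 8 + 2*I)
A = 373228 (A = (-52*(-755) - 1*(-333912)) + (8 + 2*24) = (39260 + 333912) + (8 + 48) = 373172 + 56 = 373228)
1/A = 1/373228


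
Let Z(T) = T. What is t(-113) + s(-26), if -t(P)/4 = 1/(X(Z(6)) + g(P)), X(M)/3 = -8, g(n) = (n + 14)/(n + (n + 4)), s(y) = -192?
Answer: -334360/1743 ≈ -191.83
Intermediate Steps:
g(n) = (14 + n)/(4 + 2*n) (g(n) = (14 + n)/(n + (4 + n)) = (14 + n)/(4 + 2*n))
X(M) = -24 (X(M) = 3*(-8) = -24)
t(P) = -4/(-24 + (14 + P)/(2*(2 + P)))
t(-113) + s(-26) = 8*(2 - 113)/(82 + 47*(-113)) - 192 = 8*(-111)/(82 - 5311) - 192 = 8*(-111)/(-5229) - 192 = 8*(-1/5229)*(-111) - 192 = 296/1743 - 192 = -334360/1743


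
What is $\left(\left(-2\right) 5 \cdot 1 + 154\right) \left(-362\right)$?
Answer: $-52128$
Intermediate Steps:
$\left(\left(-2\right) 5 \cdot 1 + 154\right) \left(-362\right) = \left(\left(-10\right) 1 + 154\right) \left(-362\right) = \left(-10 + 154\right) \left(-362\right) = 144 \left(-362\right) = -52128$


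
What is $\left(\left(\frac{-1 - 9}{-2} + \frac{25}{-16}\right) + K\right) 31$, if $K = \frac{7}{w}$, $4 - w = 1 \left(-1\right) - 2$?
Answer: $\frac{2201}{16} \approx 137.56$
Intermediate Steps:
$w = 7$ ($w = 4 - \left(1 \left(-1\right) - 2\right) = 4 - \left(-1 - 2\right) = 4 - -3 = 4 + 3 = 7$)
$K = 1$ ($K = \frac{7}{7} = 7 \cdot \frac{1}{7} = 1$)
$\left(\left(\frac{-1 - 9}{-2} + \frac{25}{-16}\right) + K\right) 31 = \left(\left(\frac{-1 - 9}{-2} + \frac{25}{-16}\right) + 1\right) 31 = \left(\left(\left(-1 - 9\right) \left(- \frac{1}{2}\right) + 25 \left(- \frac{1}{16}\right)\right) + 1\right) 31 = \left(\left(\left(-10\right) \left(- \frac{1}{2}\right) - \frac{25}{16}\right) + 1\right) 31 = \left(\left(5 - \frac{25}{16}\right) + 1\right) 31 = \left(\frac{55}{16} + 1\right) 31 = \frac{71}{16} \cdot 31 = \frac{2201}{16}$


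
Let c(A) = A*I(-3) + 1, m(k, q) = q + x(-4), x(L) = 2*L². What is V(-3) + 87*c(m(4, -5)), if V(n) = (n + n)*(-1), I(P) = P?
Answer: -6954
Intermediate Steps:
m(k, q) = 32 + q (m(k, q) = q + 2*(-4)² = q + 2*16 = q + 32 = 32 + q)
V(n) = -2*n (V(n) = (2*n)*(-1) = -2*n)
c(A) = 1 - 3*A (c(A) = A*(-3) + 1 = -3*A + 1 = 1 - 3*A)
V(-3) + 87*c(m(4, -5)) = -2*(-3) + 87*(1 - 3*(32 - 5)) = 6 + 87*(1 - 3*27) = 6 + 87*(1 - 81) = 6 + 87*(-80) = 6 - 6960 = -6954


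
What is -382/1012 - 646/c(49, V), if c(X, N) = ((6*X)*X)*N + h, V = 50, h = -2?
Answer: -68951897/182235394 ≈ -0.37837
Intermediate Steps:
c(X, N) = -2 + 6*N*X² (c(X, N) = ((6*X)*X)*N - 2 = (6*X²)*N - 2 = 6*N*X² - 2 = -2 + 6*N*X²)
-382/1012 - 646/c(49, V) = -382/1012 - 646/(-2 + 6*50*49²) = -382*1/1012 - 646/(-2 + 6*50*2401) = -191/506 - 646/(-2 + 720300) = -191/506 - 646/720298 = -191/506 - 646*1/720298 = -191/506 - 323/360149 = -68951897/182235394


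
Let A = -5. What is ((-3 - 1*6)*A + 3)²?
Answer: 2304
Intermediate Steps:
((-3 - 1*6)*A + 3)² = ((-3 - 1*6)*(-5) + 3)² = ((-3 - 6)*(-5) + 3)² = (-9*(-5) + 3)² = (45 + 3)² = 48² = 2304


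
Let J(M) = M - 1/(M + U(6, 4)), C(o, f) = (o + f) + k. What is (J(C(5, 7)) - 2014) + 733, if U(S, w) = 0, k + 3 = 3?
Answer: -15229/12 ≈ -1269.1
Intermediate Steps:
k = 0 (k = -3 + 3 = 0)
C(o, f) = f + o (C(o, f) = (o + f) + 0 = (f + o) + 0 = f + o)
J(M) = M - 1/M (J(M) = M - 1/(M + 0) = M - 1/M)
(J(C(5, 7)) - 2014) + 733 = (((7 + 5) - 1/(7 + 5)) - 2014) + 733 = ((12 - 1/12) - 2014) + 733 = (143/12 - 2014) + 733 = -24025/12 + 733 = -15229/12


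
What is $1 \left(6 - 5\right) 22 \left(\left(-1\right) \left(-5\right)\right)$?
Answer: $110$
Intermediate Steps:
$1 \left(6 - 5\right) 22 \left(\left(-1\right) \left(-5\right)\right) = 1 \cdot 1 \cdot 22 \cdot 5 = 1 \cdot 22 \cdot 5 = 22 \cdot 5 = 110$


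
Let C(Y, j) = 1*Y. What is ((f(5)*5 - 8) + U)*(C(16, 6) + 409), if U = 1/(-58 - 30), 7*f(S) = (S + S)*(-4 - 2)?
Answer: -13317375/616 ≈ -21619.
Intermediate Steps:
C(Y, j) = Y
f(S) = -12*S/7 (f(S) = ((S + S)*(-4 - 2))/7 = ((2*S)*(-6))/7 = (-12*S)/7 = -12*S/7)
U = -1/88 (U = 1/(-88) = -1/88 ≈ -0.011364)
((f(5)*5 - 8) + U)*(C(16, 6) + 409) = ((-12/7*5*5 - 8) - 1/88)*(16 + 409) = ((-60/7*5 - 8) - 1/88)*425 = ((-300/7 - 8) - 1/88)*425 = (-356/7 - 1/88)*425 = -31335/616*425 = -13317375/616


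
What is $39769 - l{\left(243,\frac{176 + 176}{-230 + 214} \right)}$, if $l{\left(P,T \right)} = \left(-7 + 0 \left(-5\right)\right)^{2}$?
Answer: $39720$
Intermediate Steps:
$l{\left(P,T \right)} = 49$ ($l{\left(P,T \right)} = \left(-7 + 0\right)^{2} = \left(-7\right)^{2} = 49$)
$39769 - l{\left(243,\frac{176 + 176}{-230 + 214} \right)} = 39769 - 49 = 39720$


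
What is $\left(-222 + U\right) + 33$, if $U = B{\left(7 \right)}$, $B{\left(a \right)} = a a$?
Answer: $-140$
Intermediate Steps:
$B{\left(a \right)} = a^{2}$
$U = 49$ ($U = 7^{2} = 49$)
$\left(-222 + U\right) + 33 = \left(-222 + 49\right) + 33 = -173 + 33 = -140$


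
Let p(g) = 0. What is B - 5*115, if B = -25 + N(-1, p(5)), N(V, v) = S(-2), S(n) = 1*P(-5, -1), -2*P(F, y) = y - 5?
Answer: -597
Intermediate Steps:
P(F, y) = 5/2 - y/2 (P(F, y) = -(y - 5)/2 = -(-5 + y)/2 = 5/2 - y/2)
S(n) = 3 (S(n) = 1*(5/2 - ½*(-1)) = 1*(5/2 + ½) = 1*3 = 3)
N(V, v) = 3
B = -22 (B = -25 + 3 = -22)
B - 5*115 = -22 - 5*115 = -22 - 575 = -597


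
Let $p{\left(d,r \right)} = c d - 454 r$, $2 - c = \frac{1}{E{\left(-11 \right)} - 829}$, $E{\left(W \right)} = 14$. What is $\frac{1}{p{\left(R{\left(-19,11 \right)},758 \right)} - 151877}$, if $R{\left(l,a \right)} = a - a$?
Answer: $- \frac{1}{496009} \approx -2.0161 \cdot 10^{-6}$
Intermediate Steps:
$c = \frac{1631}{815}$ ($c = 2 - \frac{1}{14 - 829} = 2 - \frac{1}{-815} = 2 - - \frac{1}{815} = 2 + \frac{1}{815} = \frac{1631}{815} \approx 2.0012$)
$R{\left(l,a \right)} = 0$
$p{\left(d,r \right)} = - 454 r + \frac{1631 d}{815}$ ($p{\left(d,r \right)} = \frac{1631 d}{815} - 454 r = - 454 r + \frac{1631 d}{815}$)
$\frac{1}{p{\left(R{\left(-19,11 \right)},758 \right)} - 151877} = \frac{1}{\left(\left(-454\right) 758 + \frac{1631}{815} \cdot 0\right) - 151877} = \frac{1}{\left(-344132 + 0\right) - 151877} = \frac{1}{-344132 - 151877} = \frac{1}{-496009} = - \frac{1}{496009}$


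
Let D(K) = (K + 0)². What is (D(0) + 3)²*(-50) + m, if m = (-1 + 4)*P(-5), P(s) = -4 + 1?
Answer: -459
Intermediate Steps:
P(s) = -3
m = -9 (m = (-1 + 4)*(-3) = 3*(-3) = -9)
D(K) = K²
(D(0) + 3)²*(-50) + m = (0² + 3)²*(-50) - 9 = (0 + 3)²*(-50) - 9 = 3²*(-50) - 9 = 9*(-50) - 9 = -450 - 9 = -459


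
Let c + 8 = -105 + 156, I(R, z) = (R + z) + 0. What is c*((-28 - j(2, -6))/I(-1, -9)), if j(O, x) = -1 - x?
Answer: 1419/10 ≈ 141.90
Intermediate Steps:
I(R, z) = R + z
c = 43 (c = -8 + (-105 + 156) = -8 + 51 = 43)
c*((-28 - j(2, -6))/I(-1, -9)) = 43*((-28 - (-1 - 1*(-6)))/(-1 - 9)) = 43*((-28 - (-1 + 6))/(-10)) = 43*((-28 - 1*5)*(-⅒)) = 43*((-28 - 5)*(-⅒)) = 43*(-33*(-⅒)) = 43*(33/10) = 1419/10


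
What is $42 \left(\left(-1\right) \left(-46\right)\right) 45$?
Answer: $86940$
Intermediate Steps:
$42 \left(\left(-1\right) \left(-46\right)\right) 45 = 42 \cdot 46 \cdot 45 = 1932 \cdot 45 = 86940$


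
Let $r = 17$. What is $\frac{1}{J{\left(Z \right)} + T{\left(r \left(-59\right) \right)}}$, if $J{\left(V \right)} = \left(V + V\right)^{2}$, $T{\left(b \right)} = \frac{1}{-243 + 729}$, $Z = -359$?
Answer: $\frac{486}{250544665} \approx 1.9398 \cdot 10^{-6}$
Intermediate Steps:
$T{\left(b \right)} = \frac{1}{486}$
$J{\left(V \right)} = 4 V^{2}$ ($J{\left(V \right)} = \left(2 V\right)^{2} = 4 V^{2}$)
$\frac{1}{J{\left(Z \right)} + T{\left(r \left(-59\right) \right)}} = \frac{1}{4 \left(-359\right)^{2} + \frac{1}{486}} = \frac{1}{4 \cdot 128881 + \frac{1}{486}} = \frac{1}{515524 + \frac{1}{486}} = \frac{1}{\frac{250544665}{486}} = \frac{486}{250544665}$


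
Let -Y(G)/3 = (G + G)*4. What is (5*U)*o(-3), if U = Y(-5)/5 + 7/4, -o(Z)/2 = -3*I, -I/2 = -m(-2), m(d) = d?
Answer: -3090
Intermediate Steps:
I = -4 (I = -(-2)*(-2) = -2*2 = -4)
Y(G) = -24*G (Y(G) = -3*(G + G)*4 = -3*2*G*4 = -24*G)
o(Z) = -24 (o(Z) = -(-6)*(-4) = -2*12 = -24)
U = 103/4 (U = -24*(-5)/5 + 7/4 = 120*(⅕) + 7*(¼) = 24 + 7/4 = 103/4 ≈ 25.750)
(5*U)*o(-3) = (5*(103/4))*(-24) = (515/4)*(-24) = -3090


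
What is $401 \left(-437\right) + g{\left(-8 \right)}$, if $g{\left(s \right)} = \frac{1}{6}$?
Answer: $- \frac{1051421}{6} \approx -1.7524 \cdot 10^{5}$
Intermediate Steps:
$g{\left(s \right)} = \frac{1}{6}$
$401 \left(-437\right) + g{\left(-8 \right)} = 401 \left(-437\right) + \frac{1}{6} = -175237 + \frac{1}{6} = - \frac{1051421}{6}$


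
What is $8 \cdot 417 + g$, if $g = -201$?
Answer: $3135$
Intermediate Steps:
$8 \cdot 417 + g = 8 \cdot 417 - 201 = 3336 - 201 = 3135$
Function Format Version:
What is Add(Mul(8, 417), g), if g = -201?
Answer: 3135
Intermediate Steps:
Add(Mul(8, 417), g) = Add(Mul(8, 417), -201) = Add(3336, -201) = 3135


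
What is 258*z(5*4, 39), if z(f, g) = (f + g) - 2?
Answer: 14706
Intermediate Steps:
z(f, g) = -2 + f + g
258*z(5*4, 39) = 258*(-2 + 5*4 + 39) = 258*(-2 + 20 + 39) = 258*57 = 14706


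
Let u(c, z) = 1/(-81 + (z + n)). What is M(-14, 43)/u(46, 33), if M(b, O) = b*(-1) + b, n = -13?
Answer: 0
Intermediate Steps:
u(c, z) = 1/(-94 + z) (u(c, z) = 1/(-81 + (z - 13)) = 1/(-81 + (-13 + z)) = 1/(-94 + z))
M(b, O) = 0 (M(b, O) = -b + b = 0)
M(-14, 43)/u(46, 33) = 0/(1/(-94 + 33)) = 0/(1/(-61)) = 0/(-1/61) = 0*(-61) = 0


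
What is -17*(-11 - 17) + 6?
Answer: 482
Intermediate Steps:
-17*(-11 - 17) + 6 = -17*(-28) + 6 = 476 + 6 = 482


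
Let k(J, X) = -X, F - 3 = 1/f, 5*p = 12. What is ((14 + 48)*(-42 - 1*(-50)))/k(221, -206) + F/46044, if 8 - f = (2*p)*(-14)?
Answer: 4293627611/1783192032 ≈ 2.4078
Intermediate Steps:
p = 12/5 (p = (⅕)*12 = 12/5 ≈ 2.4000)
f = 376/5 (f = 8 - 2*(12/5)*(-14) = 8 - 24*(-14)/5 = 8 - 1*(-336/5) = 8 + 336/5 = 376/5 ≈ 75.200)
F = 1133/376 (F = 3 + 1/(376/5) = 3 + 5/376 = 1133/376 ≈ 3.0133)
((14 + 48)*(-42 - 1*(-50)))/k(221, -206) + F/46044 = ((14 + 48)*(-42 - 1*(-50)))/((-1*(-206))) + (1133/376)/46044 = (62*(-42 + 50))/206 + (1133/376)*(1/46044) = (62*8)*(1/206) + 1133/17312544 = 496*(1/206) + 1133/17312544 = 248/103 + 1133/17312544 = 4293627611/1783192032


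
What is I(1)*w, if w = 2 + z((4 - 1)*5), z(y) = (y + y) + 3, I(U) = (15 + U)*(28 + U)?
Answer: 16240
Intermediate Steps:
z(y) = 3 + 2*y (z(y) = 2*y + 3 = 3 + 2*y)
w = 35 (w = 2 + (3 + 2*((4 - 1)*5)) = 2 + (3 + 2*(3*5)) = 2 + (3 + 2*15) = 2 + (3 + 30) = 2 + 33 = 35)
I(1)*w = (420 + 1² + 43*1)*35 = (420 + 1 + 43)*35 = 464*35 = 16240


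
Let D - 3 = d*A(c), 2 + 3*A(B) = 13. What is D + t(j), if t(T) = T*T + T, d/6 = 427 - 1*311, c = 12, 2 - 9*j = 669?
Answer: 645841/81 ≈ 7973.3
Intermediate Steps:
j = -667/9 (j = 2/9 - ⅑*669 = 2/9 - 223/3 = -667/9 ≈ -74.111)
A(B) = 11/3 (A(B) = -⅔ + (⅓)*13 = -⅔ + 13/3 = 11/3)
d = 696 (d = 6*(427 - 1*311) = 6*(427 - 311) = 6*116 = 696)
t(T) = T + T² (t(T) = T² + T = T + T²)
D = 2555 (D = 3 + 696*(11/3) = 3 + 2552 = 2555)
D + t(j) = 2555 - 667*(1 - 667/9)/9 = 2555 - 667/9*(-658/9) = 2555 + 438886/81 = 645841/81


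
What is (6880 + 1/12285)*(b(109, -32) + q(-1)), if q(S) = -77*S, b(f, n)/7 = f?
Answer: 676166408/117 ≈ 5.7792e+6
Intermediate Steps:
b(f, n) = 7*f
(6880 + 1/12285)*(b(109, -32) + q(-1)) = (6880 + 1/12285)*(7*109 - 77*(-1)) = (6880 + 1/12285)*(763 + 77) = (84520801/12285)*840 = 676166408/117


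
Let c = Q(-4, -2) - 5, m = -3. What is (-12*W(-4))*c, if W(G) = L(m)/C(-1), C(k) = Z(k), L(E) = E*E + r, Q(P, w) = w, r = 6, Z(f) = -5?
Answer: -252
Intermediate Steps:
L(E) = 6 + E² (L(E) = E*E + 6 = E² + 6 = 6 + E²)
C(k) = -5
W(G) = -3 (W(G) = (6 + (-3)²)/(-5) = (6 + 9)*(-⅕) = 15*(-⅕) = -3)
c = -7 (c = -2 - 5 = -7)
(-12*W(-4))*c = -12*(-3)*(-7) = 36*(-7) = -252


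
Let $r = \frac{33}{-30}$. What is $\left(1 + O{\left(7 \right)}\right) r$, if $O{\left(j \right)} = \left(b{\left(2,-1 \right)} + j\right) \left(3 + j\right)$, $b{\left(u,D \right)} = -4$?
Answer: $- \frac{341}{10} \approx -34.1$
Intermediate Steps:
$r = - \frac{11}{10}$ ($r = 33 \left(- \frac{1}{30}\right) = - \frac{11}{10} \approx -1.1$)
$O{\left(j \right)} = \left(-4 + j\right) \left(3 + j\right)$
$\left(1 + O{\left(7 \right)}\right) r = \left(1 - \left(19 - 49\right)\right) \left(- \frac{11}{10}\right) = \left(1 - -30\right) \left(- \frac{11}{10}\right) = \left(1 + 30\right) \left(- \frac{11}{10}\right) = 31 \left(- \frac{11}{10}\right) = - \frac{341}{10}$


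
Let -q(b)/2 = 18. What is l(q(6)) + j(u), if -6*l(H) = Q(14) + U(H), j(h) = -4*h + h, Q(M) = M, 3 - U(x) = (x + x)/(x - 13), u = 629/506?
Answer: -234961/37191 ≈ -6.3177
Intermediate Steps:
q(b) = -36 (q(b) = -2*18 = -36)
u = 629/506 (u = 629*(1/506) = 629/506 ≈ 1.2431)
U(x) = 3 - 2*x/(-13 + x) (U(x) = 3 - (x + x)/(x - 13) = 3 - 2*x/(-13 + x))
j(h) = -3*h
l(H) = -7/3 - (-39 + H)/(6*(-13 + H)) (l(H) = -(14 + (-39 + H)/(-13 + H))/6 = -7/3 - (-39 + H)/(6*(-13 + H)))
l(q(6)) + j(u) = (221 - 15*(-36))/(6*(-13 - 36)) - 3*629/506 = (1/6)*(221 + 540)/(-49) - 1887/506 = (1/6)*(-1/49)*761 - 1887/506 = -761/294 - 1887/506 = -234961/37191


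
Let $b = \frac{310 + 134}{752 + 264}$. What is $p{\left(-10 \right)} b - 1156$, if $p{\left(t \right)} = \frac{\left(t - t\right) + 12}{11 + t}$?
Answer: $- \frac{146146}{127} \approx -1150.8$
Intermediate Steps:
$p{\left(t \right)} = \frac{12}{11 + t}$ ($p{\left(t \right)} = \frac{0 + 12}{11 + t} = \frac{12}{11 + t}$)
$b = \frac{111}{254}$ ($b = \frac{444}{1016} = 444 \cdot \frac{1}{1016} = \frac{111}{254} \approx 0.43701$)
$p{\left(-10 \right)} b - 1156 = \frac{12}{11 - 10} \cdot \frac{111}{254} - 1156 = \frac{12}{1} \cdot \frac{111}{254} - 1156 = 12 \cdot 1 \cdot \frac{111}{254} - 1156 = 12 \cdot \frac{111}{254} - 1156 = \frac{666}{127} - 1156 = - \frac{146146}{127}$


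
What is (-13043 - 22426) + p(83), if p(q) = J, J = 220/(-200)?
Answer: -354701/10 ≈ -35470.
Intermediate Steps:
J = -11/10 (J = 220*(-1/200) = -11/10 ≈ -1.1000)
p(q) = -11/10
(-13043 - 22426) + p(83) = (-13043 - 22426) - 11/10 = -35469 - 11/10 = -354701/10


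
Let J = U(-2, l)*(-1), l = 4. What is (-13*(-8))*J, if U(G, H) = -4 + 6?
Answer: -208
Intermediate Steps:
U(G, H) = 2
J = -2 (J = 2*(-1) = -2)
(-13*(-8))*J = -13*(-8)*(-2) = 104*(-2) = -208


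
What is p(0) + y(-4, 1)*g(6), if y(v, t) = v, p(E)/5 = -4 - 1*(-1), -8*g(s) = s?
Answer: -12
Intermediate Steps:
g(s) = -s/8
p(E) = -15 (p(E) = 5*(-4 - 1*(-1)) = 5*(-4 + 1) = 5*(-3) = -15)
p(0) + y(-4, 1)*g(6) = -15 - (-1)*6/2 = -15 - 4*(-3/4) = -15 + 3 = -12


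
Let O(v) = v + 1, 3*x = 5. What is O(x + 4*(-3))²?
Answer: 784/9 ≈ 87.111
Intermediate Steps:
x = 5/3 (x = (⅓)*5 = 5/3 ≈ 1.6667)
O(v) = 1 + v
O(x + 4*(-3))² = (1 + (5/3 + 4*(-3)))² = (1 + (5/3 - 12))² = (1 - 31/3)² = (-28/3)² = 784/9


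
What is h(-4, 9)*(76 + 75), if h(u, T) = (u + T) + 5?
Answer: 1510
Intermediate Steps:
h(u, T) = 5 + T + u (h(u, T) = (T + u) + 5 = 5 + T + u)
h(-4, 9)*(76 + 75) = (5 + 9 - 4)*(76 + 75) = 10*151 = 1510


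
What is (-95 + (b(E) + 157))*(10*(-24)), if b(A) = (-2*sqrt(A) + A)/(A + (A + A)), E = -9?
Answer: -14960 - 160*I/3 ≈ -14960.0 - 53.333*I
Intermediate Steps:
b(A) = (A - 2*sqrt(A))/(3*A) (b(A) = (A - 2*sqrt(A))/(A + 2*A) = (A - 2*sqrt(A))/((3*A)) = (A - 2*sqrt(A))*(1/(3*A)) = (A - 2*sqrt(A))/(3*A))
(-95 + (b(E) + 157))*(10*(-24)) = (-95 + ((1/3 - (-2)*I/9) + 157))*(10*(-24)) = (-95 + ((1/3 - (-2)*I/9) + 157))*(-240) = (-95 + ((1/3 + 2*I/9) + 157))*(-240) = (-95 + (472/3 + 2*I/9))*(-240) = (187/3 + 2*I/9)*(-240) = -14960 - 160*I/3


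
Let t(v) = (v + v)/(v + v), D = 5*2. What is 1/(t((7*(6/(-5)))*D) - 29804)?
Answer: -1/29803 ≈ -3.3554e-5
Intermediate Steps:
D = 10
t(v) = 1 (t(v) = (2*v)/((2*v)) = (2*v)*(1/(2*v)) = 1)
1/(t((7*(6/(-5)))*D) - 29804) = 1/(1 - 29804) = 1/(-29803) = -1/29803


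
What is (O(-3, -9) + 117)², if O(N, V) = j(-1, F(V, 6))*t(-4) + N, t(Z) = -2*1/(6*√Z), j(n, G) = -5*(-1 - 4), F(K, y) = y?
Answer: 467231/36 + 950*I ≈ 12979.0 + 950.0*I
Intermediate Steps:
j(n, G) = 25 (j(n, G) = -5*(-5) = 25)
t(Z) = -1/(3*√Z)
O(N, V) = N + 25*I/6 (O(N, V) = 25*(-(-1)*I/6) + N = 25*(I/6) + N = 25*I/6 + N = N + 25*I/6)
(O(-3, -9) + 117)² = ((-3 + 25*I/6) + 117)² = (114 + 25*I/6)²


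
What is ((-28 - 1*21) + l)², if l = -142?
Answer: 36481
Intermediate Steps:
((-28 - 1*21) + l)² = ((-28 - 1*21) - 142)² = ((-28 - 21) - 142)² = (-49 - 142)² = (-191)² = 36481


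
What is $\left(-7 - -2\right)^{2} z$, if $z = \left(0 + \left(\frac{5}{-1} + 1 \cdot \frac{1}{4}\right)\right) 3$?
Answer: $- \frac{1425}{4} \approx -356.25$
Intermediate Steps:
$z = - \frac{57}{4}$ ($z = \left(0 + \left(5 \left(-1\right) + 1 \cdot \frac{1}{4}\right)\right) 3 = \left(0 + \left(-5 + \frac{1}{4}\right)\right) 3 = \left(0 - \frac{19}{4}\right) 3 = \left(- \frac{19}{4}\right) 3 = - \frac{57}{4} \approx -14.25$)
$\left(-7 - -2\right)^{2} z = \left(-7 - -2\right)^{2} \left(- \frac{57}{4}\right) = \left(-7 + 2\right)^{2} \left(- \frac{57}{4}\right) = \left(-5\right)^{2} \left(- \frac{57}{4}\right) = 25 \left(- \frac{57}{4}\right) = - \frac{1425}{4}$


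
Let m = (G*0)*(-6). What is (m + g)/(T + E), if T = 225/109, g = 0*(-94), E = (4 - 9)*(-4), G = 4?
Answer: 0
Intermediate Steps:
E = 20 (E = -5*(-4) = 20)
g = 0
T = 225/109 (T = 225*(1/109) = 225/109 ≈ 2.0642)
m = 0 (m = (4*0)*(-6) = 0*(-6) = 0)
(m + g)/(T + E) = (0 + 0)/(225/109 + 20) = 0/(2405/109) = 0*(109/2405) = 0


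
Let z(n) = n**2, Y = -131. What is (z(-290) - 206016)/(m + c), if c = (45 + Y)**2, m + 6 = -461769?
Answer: 121916/454379 ≈ 0.26831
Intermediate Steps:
m = -461775 (m = -6 - 461769 = -461775)
c = 7396 (c = (45 - 131)**2 = (-86)**2 = 7396)
(z(-290) - 206016)/(m + c) = ((-290)**2 - 206016)/(-461775 + 7396) = (84100 - 206016)/(-454379) = -121916*(-1/454379) = 121916/454379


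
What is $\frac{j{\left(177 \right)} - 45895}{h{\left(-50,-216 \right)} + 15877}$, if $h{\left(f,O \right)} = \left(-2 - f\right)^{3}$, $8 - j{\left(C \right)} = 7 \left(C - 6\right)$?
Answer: $- \frac{47084}{126469} \approx -0.3723$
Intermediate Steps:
$j{\left(C \right)} = 50 - 7 C$ ($j{\left(C \right)} = 8 - 7 \left(C - 6\right) = 8 - 7 \left(-6 + C\right) = 8 - \left(-42 + 7 C\right) = 50 - 7 C$)
$\frac{j{\left(177 \right)} - 45895}{h{\left(-50,-216 \right)} + 15877} = \frac{\left(50 - 1239\right) - 45895}{- \left(2 - 50\right)^{3} + 15877} = \frac{\left(50 - 1239\right) - 45895}{- \left(-48\right)^{3} + 15877} = \frac{-1189 - 45895}{\left(-1\right) \left(-110592\right) + 15877} = - \frac{47084}{110592 + 15877} = - \frac{47084}{126469}$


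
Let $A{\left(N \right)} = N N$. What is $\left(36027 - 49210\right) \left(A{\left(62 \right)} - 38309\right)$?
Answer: $454352095$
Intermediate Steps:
$A{\left(N \right)} = N^{2}$
$\left(36027 - 49210\right) \left(A{\left(62 \right)} - 38309\right) = \left(36027 - 49210\right) \left(62^{2} - 38309\right) = - 13183 \left(3844 - 38309\right) = \left(-13183\right) \left(-34465\right) = 454352095$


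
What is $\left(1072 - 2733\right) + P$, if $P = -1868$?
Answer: $-3529$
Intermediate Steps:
$\left(1072 - 2733\right) + P = \left(1072 - 2733\right) - 1868 = -1661 - 1868 = -3529$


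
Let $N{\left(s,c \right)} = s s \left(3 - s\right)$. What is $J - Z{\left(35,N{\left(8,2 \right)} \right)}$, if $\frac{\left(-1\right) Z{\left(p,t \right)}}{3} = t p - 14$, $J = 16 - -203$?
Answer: $-33423$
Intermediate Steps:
$J = 219$ ($J = 16 + 203 = 219$)
$N{\left(s,c \right)} = s^{2} \left(3 - s\right)$
$Z{\left(p,t \right)} = 42 - 3 p t$ ($Z{\left(p,t \right)} = - 3 \left(t p - 14\right) = - 3 \left(p t - 14\right) = - 3 \left(-14 + p t\right) = 42 - 3 p t$)
$J - Z{\left(35,N{\left(8,2 \right)} \right)} = 219 - \left(42 - 105 \cdot 8^{2} \left(3 - 8\right)\right) = 219 - \left(42 - 105 \cdot 64 \left(3 - 8\right)\right) = 219 - \left(42 - 105 \cdot 64 \left(-5\right)\right) = 219 - \left(42 - 105 \left(-320\right)\right) = 219 - \left(42 + 33600\right) = 219 - 33642 = -33423$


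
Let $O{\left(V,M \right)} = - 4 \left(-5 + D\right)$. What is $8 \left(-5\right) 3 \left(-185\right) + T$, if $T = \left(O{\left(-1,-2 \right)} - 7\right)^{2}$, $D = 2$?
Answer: $22225$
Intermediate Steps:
$O{\left(V,M \right)} = 12$ ($O{\left(V,M \right)} = - 4 \left(-5 + 2\right) = \left(-4\right) \left(-3\right) = 12$)
$T = 25$ ($T = \left(12 - 7\right)^{2} = 5^{2} = 25$)
$8 \left(-5\right) 3 \left(-185\right) + T = 8 \left(-5\right) 3 \left(-185\right) + 25 = \left(-40\right) 3 \left(-185\right) + 25 = \left(-120\right) \left(-185\right) + 25 = 22200 + 25 = 22225$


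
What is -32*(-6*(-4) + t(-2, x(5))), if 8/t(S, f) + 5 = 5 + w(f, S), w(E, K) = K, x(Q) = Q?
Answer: -640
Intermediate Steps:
t(S, f) = 8/S (t(S, f) = 8/(-5 + (5 + S)) = 8/S)
-32*(-6*(-4) + t(-2, x(5))) = -32*(-6*(-4) + 8/(-2)) = -32*(24 + 8*(-½)) = -32*(24 - 4) = -32*20 = -640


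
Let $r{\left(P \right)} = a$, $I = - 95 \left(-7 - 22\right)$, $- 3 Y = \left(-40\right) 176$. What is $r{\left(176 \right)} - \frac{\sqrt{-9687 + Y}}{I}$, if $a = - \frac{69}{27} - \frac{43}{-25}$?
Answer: $- \frac{188}{225} - \frac{i \sqrt{183}}{435} \approx -0.83556 - 0.031098 i$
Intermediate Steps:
$Y = \frac{7040}{3}$ ($Y = - \frac{\left(-40\right) 176}{3} = \left(- \frac{1}{3}\right) \left(-7040\right) = \frac{7040}{3} \approx 2346.7$)
$I = 2755$ ($I = \left(-95\right) \left(-29\right) = 2755$)
$a = - \frac{188}{225}$ ($a = \left(-69\right) \frac{1}{27} - - \frac{43}{25} = - \frac{23}{9} + \frac{43}{25} = - \frac{188}{225} \approx -0.83556$)
$r{\left(P \right)} = - \frac{188}{225}$
$r{\left(176 \right)} - \frac{\sqrt{-9687 + Y}}{I} = - \frac{188}{225} - \frac{\sqrt{-9687 + \frac{7040}{3}}}{2755} = - \frac{188}{225} - \sqrt{- \frac{22021}{3}} \cdot \frac{1}{2755} = - \frac{188}{225} - \frac{19 i \sqrt{183}}{3} \cdot \frac{1}{2755} = - \frac{188}{225} - \frac{i \sqrt{183}}{435}$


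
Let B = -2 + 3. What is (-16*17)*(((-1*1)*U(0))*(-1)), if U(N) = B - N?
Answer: -272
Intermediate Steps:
B = 1
U(N) = 1 - N
(-16*17)*(((-1*1)*U(0))*(-1)) = (-16*17)*(((-1*1)*(1 - 1*0))*(-1)) = -272*(-(1 + 0))*(-1) = -272*(-1*1)*(-1) = -(-272)*(-1) = -272*1 = -272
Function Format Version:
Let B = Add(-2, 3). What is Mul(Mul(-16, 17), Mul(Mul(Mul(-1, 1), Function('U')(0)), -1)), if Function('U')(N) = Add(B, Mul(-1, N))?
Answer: -272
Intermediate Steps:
B = 1
Function('U')(N) = Add(1, Mul(-1, N))
Mul(Mul(-16, 17), Mul(Mul(Mul(-1, 1), Function('U')(0)), -1)) = Mul(Mul(-16, 17), Mul(Mul(Mul(-1, 1), Add(1, Mul(-1, 0))), -1)) = Mul(-272, Mul(Mul(-1, Add(1, 0)), -1)) = Mul(-272, Mul(Mul(-1, 1), -1)) = Mul(-272, Mul(-1, -1)) = Mul(-272, 1) = -272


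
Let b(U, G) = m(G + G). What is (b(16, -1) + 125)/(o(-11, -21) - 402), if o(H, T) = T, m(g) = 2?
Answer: -127/423 ≈ -0.30024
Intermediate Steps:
b(U, G) = 2
(b(16, -1) + 125)/(o(-11, -21) - 402) = (2 + 125)/(-21 - 402) = 127/(-423) = 127*(-1/423) = -127/423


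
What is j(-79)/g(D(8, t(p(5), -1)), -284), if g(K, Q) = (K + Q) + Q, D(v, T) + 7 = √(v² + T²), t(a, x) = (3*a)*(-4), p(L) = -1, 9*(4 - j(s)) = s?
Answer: -66125/2973753 - 460*√13/2973753 ≈ -0.022794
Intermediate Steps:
j(s) = 4 - s/9
t(a, x) = -12*a
D(v, T) = -7 + √(T² + v²) (D(v, T) = -7 + √(v² + T²) = -7 + √(T² + v²))
g(K, Q) = K + 2*Q
j(-79)/g(D(8, t(p(5), -1)), -284) = (4 - ⅑*(-79))/((-7 + √((-12*(-1))² + 8²)) + 2*(-284)) = (4 + 79/9)/((-7 + √(12² + 64)) - 568) = 115/(9*((-7 + √(144 + 64)) - 568)) = 115/(9*((-7 + √208) - 568)) = 115/(9*((-7 + 4*√13) - 568)) = 115/(9*(-575 + 4*√13))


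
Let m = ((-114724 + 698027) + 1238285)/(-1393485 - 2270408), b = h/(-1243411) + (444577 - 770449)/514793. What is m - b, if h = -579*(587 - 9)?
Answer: -312635543693589306/2345255267351027239 ≈ -0.13331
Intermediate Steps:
h = -334662 (h = -579*578 = -334662)
b = -232911174426/640099278923 (b = -334662/(-1243411) + (444577 - 770449)/514793 = -334662*(-1/1243411) - 325872*1/514793 = 334662/1243411 - 325872/514793 = -232911174426/640099278923 ≈ -0.36387)
m = -1821588/3663893 (m = (583303 + 1238285)/(-3663893) = 1821588*(-1/3663893) = -1821588/3663893 ≈ -0.49717)
m - b = -1821588/3663893 - 1*(-232911174426/640099278923) = -1821588/3663893 + 232911174426/640099278923 = -312635543693589306/2345255267351027239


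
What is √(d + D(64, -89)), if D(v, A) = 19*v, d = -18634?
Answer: I*√17418 ≈ 131.98*I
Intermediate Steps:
√(d + D(64, -89)) = √(-18634 + 19*64) = √(-18634 + 1216) = √(-17418) = I*√17418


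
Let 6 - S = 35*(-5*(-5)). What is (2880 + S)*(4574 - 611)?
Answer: 7969593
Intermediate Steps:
S = -869 (S = 6 - 35*(-5*(-5)) = 6 - 35*25 = 6 - 1*875 = 6 - 875 = -869)
(2880 + S)*(4574 - 611) = (2880 - 869)*(4574 - 611) = 2011*3963 = 7969593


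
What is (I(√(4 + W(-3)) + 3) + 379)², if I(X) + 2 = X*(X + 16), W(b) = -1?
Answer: 192421 + 19228*√3 ≈ 2.2573e+5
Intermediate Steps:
I(X) = -2 + X*(16 + X) (I(X) = -2 + X*(X + 16) = -2 + X*(16 + X))
(I(√(4 + W(-3)) + 3) + 379)² = ((-2 + (√(4 - 1) + 3)² + 16*(√(4 - 1) + 3)) + 379)² = ((-2 + (√3 + 3)² + 16*(√3 + 3)) + 379)² = ((-2 + (3 + √3)² + 16*(3 + √3)) + 379)² = ((-2 + (3 + √3)² + (48 + 16*√3)) + 379)² = ((46 + (3 + √3)² + 16*√3) + 379)² = (425 + (3 + √3)² + 16*√3)²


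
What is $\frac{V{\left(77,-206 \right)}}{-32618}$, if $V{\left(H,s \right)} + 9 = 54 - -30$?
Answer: $- \frac{75}{32618} \approx -0.0022993$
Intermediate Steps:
$V{\left(H,s \right)} = 75$ ($V{\left(H,s \right)} = -9 + \left(54 - -30\right) = -9 + \left(54 + 30\right) = -9 + 84 = 75$)
$\frac{V{\left(77,-206 \right)}}{-32618} = \frac{75}{-32618} = 75 \left(- \frac{1}{32618}\right) = - \frac{75}{32618}$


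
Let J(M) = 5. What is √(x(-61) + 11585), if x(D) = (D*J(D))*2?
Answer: 5*√439 ≈ 104.76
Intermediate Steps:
x(D) = 10*D (x(D) = (D*5)*2 = (5*D)*2 = 10*D)
√(x(-61) + 11585) = √(10*(-61) + 11585) = √(-610 + 11585) = √10975 = 5*√439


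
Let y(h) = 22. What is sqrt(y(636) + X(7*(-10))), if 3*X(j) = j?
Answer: 2*I*sqrt(3)/3 ≈ 1.1547*I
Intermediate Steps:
X(j) = j/3
sqrt(y(636) + X(7*(-10))) = sqrt(22 + (7*(-10))/3) = sqrt(22 + (1/3)*(-70)) = sqrt(22 - 70/3) = sqrt(-4/3) = 2*I*sqrt(3)/3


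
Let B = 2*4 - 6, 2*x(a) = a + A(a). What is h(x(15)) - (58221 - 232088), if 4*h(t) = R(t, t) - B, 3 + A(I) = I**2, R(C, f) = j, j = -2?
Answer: 173866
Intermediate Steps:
R(C, f) = -2
A(I) = -3 + I**2
x(a) = -3/2 + a/2 + a**2/2 (x(a) = (a + (-3 + a**2))/2 = (-3 + a + a**2)/2 = -3/2 + a/2 + a**2/2)
B = 2 (B = 8 - 6 = 2)
h(t) = -1 (h(t) = (-2 - 1*2)/4 = (-2 - 2)/4 = (1/4)*(-4) = -1)
h(x(15)) - (58221 - 232088) = -1 - (58221 - 232088) = -1 - 1*(-173867) = -1 + 173867 = 173866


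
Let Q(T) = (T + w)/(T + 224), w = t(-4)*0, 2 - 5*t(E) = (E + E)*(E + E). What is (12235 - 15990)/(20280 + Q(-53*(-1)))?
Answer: -1040135/5617613 ≈ -0.18516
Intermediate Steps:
t(E) = ⅖ - 4*E²/5 (t(E) = ⅖ - (E + E)*(E + E)/5 = ⅖ - 2*E*2*E/5 = ⅖ - 4*E²/5)
w = 0 (w = (⅖ - ⅘*(-4)²)*0 = (⅖ - ⅘*16)*0 = (⅖ - 64/5)*0 = -62/5*0 = 0)
Q(T) = T/(224 + T) (Q(T) = (T + 0)/(T + 224) = T/(224 + T))
(12235 - 15990)/(20280 + Q(-53*(-1))) = (12235 - 15990)/(20280 + (-53*(-1))/(224 - 53*(-1))) = -3755/(20280 + 53/(224 + 53)) = -3755/(20280 + 53/277) = -3755/5617613/277 = -3755*277/5617613 = -1040135/5617613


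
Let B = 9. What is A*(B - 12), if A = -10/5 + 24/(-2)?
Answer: 42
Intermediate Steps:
A = -14 (A = -10*1/5 + 24*(-1/2) = -2 - 12 = -14)
A*(B - 12) = -14*(9 - 12) = -14*(-3) = 42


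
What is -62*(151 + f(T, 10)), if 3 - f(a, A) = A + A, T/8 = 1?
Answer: -8308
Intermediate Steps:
T = 8 (T = 8*1 = 8)
f(a, A) = 3 - 2*A (f(a, A) = 3 - (A + A) = 3 - 2*A)
-62*(151 + f(T, 10)) = -62*(151 + (3 - 2*10)) = -62*(151 + (3 - 20)) = -62*(151 - 17) = -62*134 = -8308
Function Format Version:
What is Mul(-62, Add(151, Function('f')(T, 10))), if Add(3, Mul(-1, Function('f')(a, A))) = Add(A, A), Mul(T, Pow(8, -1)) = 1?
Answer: -8308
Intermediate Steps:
T = 8 (T = Mul(8, 1) = 8)
Function('f')(a, A) = Add(3, Mul(-2, A)) (Function('f')(a, A) = Add(3, Mul(-1, Add(A, A))) = Add(3, Mul(-1, Mul(2, A))) = Add(3, Mul(-2, A)))
Mul(-62, Add(151, Function('f')(T, 10))) = Mul(-62, Add(151, Add(3, Mul(-2, 10)))) = Mul(-62, Add(151, Add(3, -20))) = Mul(-62, Add(151, -17)) = Mul(-62, 134) = -8308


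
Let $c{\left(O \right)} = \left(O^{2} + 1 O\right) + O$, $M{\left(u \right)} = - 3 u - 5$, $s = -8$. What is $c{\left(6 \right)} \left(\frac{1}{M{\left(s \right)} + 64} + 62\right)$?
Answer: $\frac{247056}{83} \approx 2976.6$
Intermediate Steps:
$M{\left(u \right)} = -5 - 3 u$
$c{\left(O \right)} = O^{2} + 2 O$ ($c{\left(O \right)} = \left(O^{2} + O\right) + O = \left(O + O^{2}\right) + O = O^{2} + 2 O$)
$c{\left(6 \right)} \left(\frac{1}{M{\left(s \right)} + 64} + 62\right) = 6 \left(2 + 6\right) \left(\frac{1}{\left(-5 - -24\right) + 64} + 62\right) = 6 \cdot 8 \left(\frac{1}{\left(-5 + 24\right) + 64} + 62\right) = 48 \left(\frac{1}{19 + 64} + 62\right) = 48 \left(\frac{1}{83} + 62\right) = 48 \cdot \frac{5147}{83} = \frac{247056}{83}$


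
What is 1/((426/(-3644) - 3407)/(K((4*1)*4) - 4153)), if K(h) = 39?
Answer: 7495708/6207767 ≈ 1.2075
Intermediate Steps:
1/((426/(-3644) - 3407)/(K((4*1)*4) - 4153)) = 1/((426/(-3644) - 3407)/(39 - 4153)) = 1/((426*(-1/3644) - 3407)/(-4114)) = 1/((-213/1822 - 3407)*(-1/4114)) = 1/(-6207767/1822*(-1/4114)) = 1/(6207767/7495708) = 7495708/6207767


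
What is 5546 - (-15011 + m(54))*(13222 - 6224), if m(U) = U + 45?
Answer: 104359722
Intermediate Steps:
m(U) = 45 + U
5546 - (-15011 + m(54))*(13222 - 6224) = 5546 - (-15011 + (45 + 54))*(13222 - 6224) = 5546 - (-15011 + 99)*6998 = 5546 - (-14912)*6998 = 5546 - 1*(-104354176) = 5546 + 104354176 = 104359722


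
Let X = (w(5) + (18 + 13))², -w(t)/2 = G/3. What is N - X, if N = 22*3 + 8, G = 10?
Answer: -4663/9 ≈ -518.11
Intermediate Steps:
w(t) = -20/3
N = 74 (N = 66 + 8 = 74)
X = 5329/9 (X = (-20/3 + (18 + 13))² = (-20/3 + 31)² = (73/3)² = 5329/9 ≈ 592.11)
N - X = 74 - 1*5329/9 = 74 - 5329/9 = -4663/9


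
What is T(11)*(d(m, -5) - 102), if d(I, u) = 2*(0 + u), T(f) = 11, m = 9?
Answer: -1232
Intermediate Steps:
d(I, u) = 2*u
T(11)*(d(m, -5) - 102) = 11*(2*(-5) - 102) = 11*(-10 - 102) = 11*(-112) = -1232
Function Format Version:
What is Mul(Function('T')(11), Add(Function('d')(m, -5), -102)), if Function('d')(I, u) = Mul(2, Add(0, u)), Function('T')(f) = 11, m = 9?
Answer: -1232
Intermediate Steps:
Function('d')(I, u) = Mul(2, u)
Mul(Function('T')(11), Add(Function('d')(m, -5), -102)) = Mul(11, Add(Mul(2, -5), -102)) = Mul(11, Add(-10, -102)) = Mul(11, -112) = -1232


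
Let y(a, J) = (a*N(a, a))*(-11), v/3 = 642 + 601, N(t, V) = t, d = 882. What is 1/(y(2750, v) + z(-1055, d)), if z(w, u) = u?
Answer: -1/83186618 ≈ -1.2021e-8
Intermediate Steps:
v = 3729 (v = 3*(642 + 601) = 3*1243 = 3729)
y(a, J) = -11*a**2 (y(a, J) = (a*a)*(-11) = a**2*(-11) = -11*a**2)
1/(y(2750, v) + z(-1055, d)) = 1/(-11*2750**2 + 882) = 1/(-11*7562500 + 882) = 1/(-83187500 + 882) = 1/(-83186618) = -1/83186618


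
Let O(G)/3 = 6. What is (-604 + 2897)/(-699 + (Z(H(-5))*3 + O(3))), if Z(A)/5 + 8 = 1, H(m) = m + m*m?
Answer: -2293/786 ≈ -2.9173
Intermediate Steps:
H(m) = m + m²
Z(A) = -35 (Z(A) = -40 + 5*1 = -40 + 5 = -35)
O(G) = 18 (O(G) = 3*6 = 18)
(-604 + 2897)/(-699 + (Z(H(-5))*3 + O(3))) = (-604 + 2897)/(-699 + (-35*3 + 18)) = 2293/(-699 + (-105 + 18)) = 2293/(-699 - 87) = 2293/(-786) = 2293*(-1/786) = -2293/786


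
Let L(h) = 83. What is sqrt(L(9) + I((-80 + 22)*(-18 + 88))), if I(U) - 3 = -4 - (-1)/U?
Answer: 3*sqrt(37545865)/2030 ≈ 9.0554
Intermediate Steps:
I(U) = -1 + 1/U (I(U) = 3 + (-4 - (-1)/U) = 3 + (-4 + 1/U) = -1 + 1/U)
sqrt(L(9) + I((-80 + 22)*(-18 + 88))) = sqrt(83 + (1 - (-80 + 22)*(-18 + 88))/(((-80 + 22)*(-18 + 88)))) = sqrt(83 + (1 - (-58)*70)/((-58*70))) = sqrt(83 + (1 - 1*(-4060))/(-4060)) = sqrt(83 - (1 + 4060)/4060) = sqrt(83 - 1/4060*4061) = sqrt(83 - 4061/4060) = sqrt(332919/4060) = 3*sqrt(37545865)/2030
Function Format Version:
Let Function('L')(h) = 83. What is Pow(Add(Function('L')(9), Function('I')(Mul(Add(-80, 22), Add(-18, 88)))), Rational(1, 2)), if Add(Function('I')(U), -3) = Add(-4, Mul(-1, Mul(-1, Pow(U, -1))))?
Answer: Mul(Rational(3, 2030), Pow(37545865, Rational(1, 2))) ≈ 9.0554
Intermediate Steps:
Function('I')(U) = Add(-1, Pow(U, -1)) (Function('I')(U) = Add(3, Add(-4, Mul(-1, Mul(-1, Pow(U, -1))))) = Add(3, Add(-4, Pow(U, -1))) = Add(-1, Pow(U, -1)))
Pow(Add(Function('L')(9), Function('I')(Mul(Add(-80, 22), Add(-18, 88)))), Rational(1, 2)) = Pow(Add(83, Mul(Pow(Mul(Add(-80, 22), Add(-18, 88)), -1), Add(1, Mul(-1, Mul(Add(-80, 22), Add(-18, 88)))))), Rational(1, 2)) = Pow(Add(83, Mul(Pow(Mul(-58, 70), -1), Add(1, Mul(-1, Mul(-58, 70))))), Rational(1, 2)) = Pow(Add(83, Mul(Pow(-4060, -1), Add(1, Mul(-1, -4060)))), Rational(1, 2)) = Pow(Add(83, Mul(Rational(-1, 4060), Add(1, 4060))), Rational(1, 2)) = Pow(Add(83, Mul(Rational(-1, 4060), 4061)), Rational(1, 2)) = Pow(Add(83, Rational(-4061, 4060)), Rational(1, 2)) = Pow(Rational(332919, 4060), Rational(1, 2)) = Mul(Rational(3, 2030), Pow(37545865, Rational(1, 2)))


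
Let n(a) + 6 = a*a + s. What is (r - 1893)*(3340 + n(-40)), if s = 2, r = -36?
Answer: -9521544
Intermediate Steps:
n(a) = -4 + a² (n(a) = -6 + (a*a + 2) = -6 + (a² + 2) = -6 + (2 + a²) = -4 + a²)
(r - 1893)*(3340 + n(-40)) = (-36 - 1893)*(3340 + (-4 + (-40)²)) = -1929*(3340 + (-4 + 1600)) = -1929*(3340 + 1596) = -1929*4936 = -9521544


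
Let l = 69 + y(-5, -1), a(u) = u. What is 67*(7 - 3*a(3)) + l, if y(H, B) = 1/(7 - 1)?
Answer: -389/6 ≈ -64.833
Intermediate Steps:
y(H, B) = ⅙ (y(H, B) = 1/6 = ⅙)
l = 415/6 (l = 69 + ⅙ = 415/6 ≈ 69.167)
67*(7 - 3*a(3)) + l = 67*(7 - 3*3) + 415/6 = 67*(7 - 9) + 415/6 = 67*(-2) + 415/6 = -134 + 415/6 = -389/6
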